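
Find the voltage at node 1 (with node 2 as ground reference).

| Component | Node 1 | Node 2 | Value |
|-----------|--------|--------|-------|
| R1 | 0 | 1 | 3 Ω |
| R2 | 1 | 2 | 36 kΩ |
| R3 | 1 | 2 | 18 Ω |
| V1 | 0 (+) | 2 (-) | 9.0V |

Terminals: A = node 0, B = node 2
Nodal analysis, taking node 2 as the 0 V reference.
Source V1 fixes V_0 = 9 V.
KCL at each unknown node (sum of currents leaving = 0; resistances in Ω):
  Node 1: (V_1 - 9)/3 + (V_1 - 0)/36000 + (V_1 - 0)/18 = 0
Collecting terms: 0.3889 × V_1 = 3  =>  V_1 = 7.714 V
The requested potential is V_1 = 7.714 V.

Final answer: V_1 = 7.714 V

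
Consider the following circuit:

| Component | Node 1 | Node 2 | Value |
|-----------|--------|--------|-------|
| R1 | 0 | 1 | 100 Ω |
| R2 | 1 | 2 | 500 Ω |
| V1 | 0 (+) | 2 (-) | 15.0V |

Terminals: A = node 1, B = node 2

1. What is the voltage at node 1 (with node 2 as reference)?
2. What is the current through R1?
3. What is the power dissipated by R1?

Nodal analysis, taking node 2 as the 0 V reference.
Source V1 fixes V_0 = 15 V.
KCL at each unknown node (sum of currents leaving = 0; resistances in Ω):
  Node 1: (V_1 - 15)/100 + (V_1 - 0)/500 = 0
Collecting terms: 0.012 × V_1 = 0.15  =>  V_1 = 12.5 V
Part 1:
  Read off the nodal solution: V_1 = 12.5 V
Part 2:
  I_R1 = (V_0 - V_1)/R1 = (15 - 12.5)/100 = 0.025 A
  Magnitude: I_R1 = 0.025 A
Part 3:
  I_R1 = (V_0 - V_1)/R1 = (15 - 12.5)/100 = 0.025 A
  P_R1 = I_R1² × R1 = (0.025)² × 100 = 0.0625 W

Final answers:
1. V_1 = 12.5 V
2. I_R1 = 0.025 A
3. P_R1 = 0.0625 W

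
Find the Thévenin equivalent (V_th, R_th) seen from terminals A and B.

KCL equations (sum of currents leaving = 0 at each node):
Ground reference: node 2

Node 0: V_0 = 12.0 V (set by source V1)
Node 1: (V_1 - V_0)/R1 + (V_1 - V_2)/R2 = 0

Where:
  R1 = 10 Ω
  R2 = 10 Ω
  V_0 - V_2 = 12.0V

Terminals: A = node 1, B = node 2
Step 1 — V_th is the open-circuit voltage V_A - V_B (nothing connected across the terminals).
Nodal analysis, taking node 2 as the 0 V reference.
Source V1 fixes V_0 = 12 V.
KCL at each unknown node (sum of currents leaving = 0; resistances in Ω):
  Node 1: (V_1 - 12)/10 + (V_1 - 0)/10 = 0
Collecting terms: 0.2 × V_1 = 1.2  =>  V_1 = 6 V
V_th = V_1 - V_2 = 6 - 0 = 6 V
Step 2 — R_th: zero the source — replace V1 by a short circuit (node 2 merges into node 0) — and find the resistance seen between A (node 1) and B (node 0).
Reduce the network between node 1 (A) and node 0 (B) by series/parallel combination:
  Rp1 = R1 ‖ R2 (parallel, both between nodes 0 and 1) = 1/(1/10 + 1/10) = 5 Ω
R_th = 5 Ω

Final answer: V_th = 6 V, R_th = 5 Ω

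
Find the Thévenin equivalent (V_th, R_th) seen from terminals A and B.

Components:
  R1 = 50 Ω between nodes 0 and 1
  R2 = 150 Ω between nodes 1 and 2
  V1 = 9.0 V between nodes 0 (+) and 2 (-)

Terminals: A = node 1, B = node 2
Step 1 — V_th is the open-circuit voltage V_A - V_B (nothing connected across the terminals).
Nodal analysis, taking node 2 as the 0 V reference.
Source V1 fixes V_0 = 9 V.
KCL at each unknown node (sum of currents leaving = 0; resistances in Ω):
  Node 1: (V_1 - 9)/50 + (V_1 - 0)/150 = 0
Collecting terms: 0.02667 × V_1 = 0.18  =>  V_1 = 6.75 V
V_th = V_1 - V_2 = 6.75 - 0 = 6.75 V
Step 2 — R_th: zero the source — replace V1 by a short circuit (node 2 merges into node 0) — and find the resistance seen between A (node 1) and B (node 0).
Reduce the network between node 1 (A) and node 0 (B) by series/parallel combination:
  Rp1 = R1 ‖ R2 (parallel, both between nodes 0 and 1) = 1/(1/50 + 1/150) = 37.5 Ω
R_th = 37.5 Ω

Final answer: V_th = 6.75 V, R_th = 37.5 Ω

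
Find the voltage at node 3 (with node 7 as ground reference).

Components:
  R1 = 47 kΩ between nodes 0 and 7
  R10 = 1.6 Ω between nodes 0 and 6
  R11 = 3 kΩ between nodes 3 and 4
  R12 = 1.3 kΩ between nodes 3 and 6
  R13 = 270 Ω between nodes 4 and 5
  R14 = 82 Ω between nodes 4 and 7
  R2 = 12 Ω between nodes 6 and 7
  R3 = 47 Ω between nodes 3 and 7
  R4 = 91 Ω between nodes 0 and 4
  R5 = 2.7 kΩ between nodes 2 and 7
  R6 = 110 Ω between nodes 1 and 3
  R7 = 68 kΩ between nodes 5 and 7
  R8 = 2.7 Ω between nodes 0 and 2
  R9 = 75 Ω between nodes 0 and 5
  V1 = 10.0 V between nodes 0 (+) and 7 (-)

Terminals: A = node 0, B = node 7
Nodal analysis, taking node 7 as the 0 V reference.
Source V1 fixes V_0 = 10 V.
KCL at each unknown node (sum of currents leaving = 0; resistances in Ω):
  Node 1: (V_1 - V_3)/110 = 0
  Node 2: (V_2 - 0)/2700 + (V_2 - 10)/2.7 = 0
  Node 3: (V_3 - 0)/47 + (V_3 - V_1)/110 + (V_3 - V_4)/3000 + (V_3 - V_6)/1300 = 0
  Node 4: (V_4 - 10)/91 + (V_4 - V_3)/3000 + (V_4 - V_5)/270 + (V_4 - 0)/82 = 0
  Node 5: (V_5 - 0)/68000 + (V_5 - 10)/75 + (V_5 - V_4)/270 = 0
  Node 6: (V_6 - 0)/12 + (V_6 - 10)/1.6 + (V_6 - V_3)/1300 = 0
Collecting terms (coefficients in siemens):
  0.009091·V_1 - 0.009091·V_3 = 0
  0.3707·V_2 = 3.704
  0.03147·V_3 - 0.009091·V_1 - 0.0003333·V_4 - 0.0007692·V_6 = 0
  0.02722·V_4 - 0.0003333·V_3 - 0.003704·V_5 = 0.1099
  0.01705·V_5 - 0.003704·V_4 = 0.1333
  0.7091·V_6 - 0.0007692·V_3 = 6.25
Solving these 6 simultaneous equations (Gaussian elimination) gives:
  V_1 = 0.3813 V, V_2 = 9.99 V, V_3 = 0.3813 V, V_4 = 5.261 V
  V_5 = 8.962 V, V_6 = 8.814 V
The requested potential is V_3 = 0.3813 V.

Final answer: V_3 = 0.3813 V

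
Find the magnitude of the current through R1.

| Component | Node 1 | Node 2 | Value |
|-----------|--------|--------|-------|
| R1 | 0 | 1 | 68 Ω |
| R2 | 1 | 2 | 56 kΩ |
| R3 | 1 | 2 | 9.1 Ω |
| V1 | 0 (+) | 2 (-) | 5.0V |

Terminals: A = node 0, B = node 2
Nodal analysis, taking node 2 as the 0 V reference.
Source V1 fixes V_0 = 5 V.
KCL at each unknown node (sum of currents leaving = 0; resistances in Ω):
  Node 1: (V_1 - 5)/68 + (V_1 - 0)/56000 + (V_1 - 0)/9.1 = 0
Collecting terms: 0.1246 × V_1 = 0.07353  =>  V_1 = 0.5901 V
I_R1 = (V_0 - V_1)/R1 = (5 - 0.5901)/68 = 0.06485 A
|I_R1| = 0.06485 A

Final answer: |I_R1| = 0.06485 A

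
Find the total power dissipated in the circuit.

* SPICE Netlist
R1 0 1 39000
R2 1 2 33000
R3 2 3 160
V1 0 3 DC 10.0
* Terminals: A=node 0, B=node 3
Nodal analysis, taking node 3 as the 0 V reference.
Source V1 fixes V_0 = 10 V.
KCL at each unknown node (sum of currents leaving = 0; resistances in Ω):
  Node 1: (V_1 - 10)/39000 + (V_1 - V_2)/33000 = 0
  Node 2: (V_2 - V_1)/33000 + (V_2 - 0)/160 = 0
Collecting terms (coefficients in siemens):
  0.00005594·V_1 - 0.0000303·V_2 = 0.0002564
  0.00628·V_2 - 0.0000303·V_1 = 0
Determinant D = (0.00005594)(0.00628) - (-0.0000303)(-0.0000303) = 0.0000003504
V_1 = [(0.0002564)(0.00628) - (-0.0000303)(0)]/D = 4.595 V
V_2 = [(0.00005594)(0) - (0.0002564)(-0.0000303)]/D = 0.02217 V
Power in each resistor, P = (ΔV)²/R:
  P_R1 = (10 - 4.595)²/39000 = 0.000749 W
  P_R2 = (4.595 - 0.02217)²/33000 = 0.0006338 W
  P_R3 = (0.02217 - 0)²/160 = 0.000003073 W
P_total = P_R1 + P_R2 + P_R3 = 0.001386 W

Final answer: 0.001386 W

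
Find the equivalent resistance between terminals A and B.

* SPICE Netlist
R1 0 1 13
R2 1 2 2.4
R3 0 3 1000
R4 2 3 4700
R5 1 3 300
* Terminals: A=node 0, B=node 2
The network is not a plain series/parallel combination. Inject a 1 A test current into terminal A (node 0) and return it from terminal B (node 2); then R_eq = V_A / (1 A).
Nodal analysis, taking node 2 as the 0 V reference.
Current source I_test pushes 1 A into node 0 and draws it out of node 2.
KCL at each unknown node (sum of currents leaving = 0; resistances in Ω):
  Node 0: (V_0 - V_1)/13 + (V_0 - V_3)/1000 - 1 = 0
  Node 1: (V_1 - V_0)/13 + (V_1 - 0)/2.4 + (V_1 - V_3)/300 = 0
  Node 3: (V_3 - V_0)/1000 + (V_3 - V_1)/300 + (V_3 - 0)/4700 = 0
Collecting terms (coefficients in siemens):
  0.07792·V_0 - 0.07692·V_1 - 0.001·V_3 = 1
  0.4969·V_1 - 0.07692·V_0 - 0.003333·V_3 = 0
  0.004546·V_3 - 0.001·V_0 - 0.003333·V_1 = 0
Solving these 3 simultaneous equations (Gaussian elimination) gives:
  V_0 = 15.27 V, V_1 = 2.397 V, V_3 = 5.116 V
R_eq = V_0 / 1 A = 15.27 Ω

Final answer: 15.27 Ω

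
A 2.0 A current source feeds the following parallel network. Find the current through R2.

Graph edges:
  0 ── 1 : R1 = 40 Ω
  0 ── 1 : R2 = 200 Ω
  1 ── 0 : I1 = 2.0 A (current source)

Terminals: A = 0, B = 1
All resistors sit directly between nodes 0 and 1, so they are in parallel and share one voltage V; the full source current 2 A splits among them.
1/R_par = 1/40 + 1/200 = 0.03 S  =>  R_par = 33.33 Ω
V = I × R_par = 2 × 33.33 = 66.67 V
I_R2 = V/R2 = 66.67/200 = 0.3333 A

Final answer: 0.3333 A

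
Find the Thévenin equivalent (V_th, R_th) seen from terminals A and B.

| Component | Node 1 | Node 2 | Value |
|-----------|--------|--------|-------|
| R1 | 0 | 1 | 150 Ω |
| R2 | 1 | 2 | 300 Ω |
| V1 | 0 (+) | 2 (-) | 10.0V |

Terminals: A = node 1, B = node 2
Step 1 — V_th is the open-circuit voltage V_A - V_B (nothing connected across the terminals).
Nodal analysis, taking node 2 as the 0 V reference.
Source V1 fixes V_0 = 10 V.
KCL at each unknown node (sum of currents leaving = 0; resistances in Ω):
  Node 1: (V_1 - 10)/150 + (V_1 - 0)/300 = 0
Collecting terms: 0.01 × V_1 = 0.06667  =>  V_1 = 6.667 V
V_th = V_1 - V_2 = 6.667 - 0 = 6.667 V
Step 2 — R_th: zero the source — replace V1 by a short circuit (node 2 merges into node 0) — and find the resistance seen between A (node 1) and B (node 0).
Reduce the network between node 1 (A) and node 0 (B) by series/parallel combination:
  Rp1 = R1 ‖ R2 (parallel, both between nodes 0 and 1) = 1/(1/150 + 1/300) = 100 Ω
R_th = 100 Ω

Final answer: V_th = 6.667 V, R_th = 100 Ω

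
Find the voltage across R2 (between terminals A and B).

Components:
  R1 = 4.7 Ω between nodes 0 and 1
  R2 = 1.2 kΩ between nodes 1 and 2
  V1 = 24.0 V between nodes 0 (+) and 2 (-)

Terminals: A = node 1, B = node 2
R1 and R2 are in series across V1 (node 0 → node 1 → node 2), and the output A–B is taken across R2, so this is a voltage divider.
Series current: I = V1/(R1 + R2) = 24/(4.7 + 1200) = 24/1205 = 0.01992 A
V_R2 = I × R2 = V1 × R2/(R1 + R2) = 24 × 1200/1205 = 23.91 V

Final answer: 23.91 V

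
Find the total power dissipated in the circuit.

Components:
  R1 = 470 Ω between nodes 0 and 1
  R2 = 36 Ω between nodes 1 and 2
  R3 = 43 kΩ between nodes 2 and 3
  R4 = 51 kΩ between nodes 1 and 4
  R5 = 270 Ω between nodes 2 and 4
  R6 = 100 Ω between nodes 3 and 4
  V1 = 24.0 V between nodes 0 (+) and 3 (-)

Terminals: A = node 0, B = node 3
Nodal analysis, taking node 3 as the 0 V reference.
Source V1 fixes V_0 = 24 V.
KCL at each unknown node (sum of currents leaving = 0; resistances in Ω):
  Node 1: (V_1 - 24)/470 + (V_1 - V_2)/36 + (V_1 - V_4)/51000 = 0
  Node 2: (V_2 - V_1)/36 + (V_2 - 0)/43000 + (V_2 - V_4)/270 = 0
  Node 4: (V_4 - V_1)/51000 + (V_4 - V_2)/270 + (V_4 - 0)/100 = 0
Collecting terms (coefficients in siemens):
  0.02993·V_1 - 0.02778·V_2 - 0.00001961·V_4 = 0.05106
  0.0315·V_2 - 0.02778·V_1 - 0.003704·V_4 = 0
  0.01372·V_4 - 0.00001961·V_1 - 0.003704·V_2 = 0
Solving these 3 simultaneous equations (Gaussian elimination) gives:
  V_1 = 11.05 V, V_2 = 10.06 V, V_4 = 2.732 V
Power in each resistor, P = (ΔV)²/R:
  P_R1 = (24 - 11.05)²/470 = 0.3568 W
  P_R2 = (11.05 - 10.06)²/36 = 0.02701 W
  P_R3 = (10.06 - 0)²/43000 = 0.002355 W
  P_R4 = (11.05 - 2.732)²/51000 = 0.001357 W
  P_R5 = (10.06 - 2.732)²/270 = 0.1991 W
  P_R6 = (0 - 2.732)²/100 = 0.07463 W
P_total = P_R1 + P_R2 + P_R3 + P_R4 + P_R5 + P_R6 = 0.6613 W

Final answer: 0.6613 W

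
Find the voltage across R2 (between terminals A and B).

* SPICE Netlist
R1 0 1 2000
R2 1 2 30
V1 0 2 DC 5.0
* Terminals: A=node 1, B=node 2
R1 and R2 are in series across V1 (node 0 → node 1 → node 2), and the output A–B is taken across R2, so this is a voltage divider.
Series current: I = V1/(R1 + R2) = 5/(2000 + 30) = 5/2030 = 0.002463 A
V_R2 = I × R2 = V1 × R2/(R1 + R2) = 5 × 30/2030 = 0.07389 V

Final answer: 0.07389 V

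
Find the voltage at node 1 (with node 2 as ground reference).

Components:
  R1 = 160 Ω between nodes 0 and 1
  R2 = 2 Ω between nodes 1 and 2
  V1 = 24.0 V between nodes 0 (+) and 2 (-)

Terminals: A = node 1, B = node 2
Nodal analysis, taking node 2 as the 0 V reference.
Source V1 fixes V_0 = 24 V.
KCL at each unknown node (sum of currents leaving = 0; resistances in Ω):
  Node 1: (V_1 - 24)/160 + (V_1 - 0)/2 = 0
Collecting terms: 0.5062 × V_1 = 0.15  =>  V_1 = 0.2963 V
The requested potential is V_1 = 0.2963 V.

Final answer: V_1 = 0.2963 V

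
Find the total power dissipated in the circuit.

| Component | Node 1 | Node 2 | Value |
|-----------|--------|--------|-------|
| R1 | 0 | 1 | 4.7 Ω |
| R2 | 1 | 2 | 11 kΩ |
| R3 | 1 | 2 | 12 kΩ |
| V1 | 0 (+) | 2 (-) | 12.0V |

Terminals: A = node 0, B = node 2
Nodal analysis, taking node 2 as the 0 V reference.
Source V1 fixes V_0 = 12 V.
KCL at each unknown node (sum of currents leaving = 0; resistances in Ω):
  Node 1: (V_1 - 12)/4.7 + (V_1 - 0)/11000 + (V_1 - 0)/12000 = 0
Collecting terms: 0.2129 × V_1 = 2.553  =>  V_1 = 11.99 V
Power in each resistor, P = (ΔV)²/R:
  P_R1 = (12 - 11.99)²/4.7 = 0.00002051 W
  P_R2 = (11.99 - 0)²/11000 = 0.01307 W
  P_R3 = (11.99 - 0)²/12000 = 0.01198 W
P_total = P_R1 + P_R2 + P_R3 = 0.02507 W

Final answer: 0.02507 W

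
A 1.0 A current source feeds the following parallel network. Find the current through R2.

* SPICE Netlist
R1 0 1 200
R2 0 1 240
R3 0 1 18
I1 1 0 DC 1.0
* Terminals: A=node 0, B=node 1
All resistors sit directly between nodes 0 and 1, so they are in parallel and share one voltage V; the full source current 1 A splits among them.
1/R_par = 1/200 + 1/240 + 1/18 = 0.06472 S  =>  R_par = 15.45 Ω
V = I × R_par = 1 × 15.45 = 15.45 V
I_R2 = V/R2 = 15.45/240 = 0.06438 A

Final answer: 0.06438 A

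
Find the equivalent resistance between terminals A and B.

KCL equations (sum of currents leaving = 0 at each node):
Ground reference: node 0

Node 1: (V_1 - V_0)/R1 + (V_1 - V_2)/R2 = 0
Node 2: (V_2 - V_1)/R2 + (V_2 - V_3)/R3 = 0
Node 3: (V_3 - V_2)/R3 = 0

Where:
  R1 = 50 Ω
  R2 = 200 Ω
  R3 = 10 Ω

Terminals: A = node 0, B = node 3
Reduce the network between node 0 (A) and node 3 (B) by series/parallel combination:
  Rs1 = R1 + R2 (series, joined only at node 1) = 50 + 200 = 250 Ω
  Rs2 = R3 + Rs1 (series, joined only at node 2) = 10 + 250 = 260 Ω
R_eq = 260 Ω

Final answer: 260 Ω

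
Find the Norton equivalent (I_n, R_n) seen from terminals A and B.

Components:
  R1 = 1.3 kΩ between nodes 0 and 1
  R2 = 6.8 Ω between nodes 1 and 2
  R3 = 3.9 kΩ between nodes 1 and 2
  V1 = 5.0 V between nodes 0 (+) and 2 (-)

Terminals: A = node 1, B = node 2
Find the Thévenin equivalent first; then I_n = V_th/R_th and R_n = R_th.
Step 1 — V_th is the open-circuit voltage V_A - V_B (nothing connected across the terminals).
Nodal analysis, taking node 2 as the 0 V reference.
Source V1 fixes V_0 = 5 V.
KCL at each unknown node (sum of currents leaving = 0; resistances in Ω):
  Node 1: (V_1 - 5)/1300 + (V_1 - 0)/6.8 + (V_1 - 0)/3900 = 0
Collecting terms: 0.1481 × V_1 = 0.003846  =>  V_1 = 0.02597 V
V_th = V_1 - V_2 = 0.02597 - 0 = 0.02597 V
Step 2 — R_th: zero the source — replace V1 by a short circuit (node 2 merges into node 0) — and find the resistance seen between A (node 1) and B (node 0).
Reduce the network between node 1 (A) and node 0 (B) by series/parallel combination:
  Rp1 = R1 ‖ R2 ‖ R3 (parallel, all between nodes 0 and 1) = 1/(1/1300 + 1/6.8 + 1/3900) = 6.753 Ω
R_th = 6.753 Ω
I_n = V_th/R_th = 0.02597/6.753 = 0.003846 A, and R_n = R_th = 6.753 Ω

Final answer: I_n = 0.003846 A, R_n = 6.753 Ω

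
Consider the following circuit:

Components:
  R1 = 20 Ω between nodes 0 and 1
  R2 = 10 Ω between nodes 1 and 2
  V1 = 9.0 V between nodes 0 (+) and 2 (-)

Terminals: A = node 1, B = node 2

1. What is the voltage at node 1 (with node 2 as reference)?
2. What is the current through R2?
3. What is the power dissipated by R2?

Nodal analysis, taking node 2 as the 0 V reference.
Source V1 fixes V_0 = 9 V.
KCL at each unknown node (sum of currents leaving = 0; resistances in Ω):
  Node 1: (V_1 - 9)/20 + (V_1 - 0)/10 = 0
Collecting terms: 0.15 × V_1 = 0.45  =>  V_1 = 3 V
Part 1:
  Read off the nodal solution: V_1 = 3 V
Part 2:
  I_R2 = (V_1 - V_2)/R2 = (3 - 0)/10 = 0.3 A
  Magnitude: I_R2 = 0.3 A
Part 3:
  I_R2 = (V_1 - V_2)/R2 = (3 - 0)/10 = 0.3 A
  P_R2 = I_R2² × R2 = (0.3)² × 10 = 0.9 W

Final answers:
1. V_1 = 3 V
2. I_R2 = 0.3 A
3. P_R2 = 0.9 W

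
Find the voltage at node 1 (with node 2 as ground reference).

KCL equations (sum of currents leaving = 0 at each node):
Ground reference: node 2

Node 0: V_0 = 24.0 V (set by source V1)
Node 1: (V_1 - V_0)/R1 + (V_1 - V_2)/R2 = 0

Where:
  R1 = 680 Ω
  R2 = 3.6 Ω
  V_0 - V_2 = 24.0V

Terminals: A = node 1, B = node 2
Nodal analysis, taking node 2 as the 0 V reference.
Source V1 fixes V_0 = 24 V.
KCL at each unknown node (sum of currents leaving = 0; resistances in Ω):
  Node 1: (V_1 - 24)/680 + (V_1 - 0)/3.6 = 0
Collecting terms: 0.2792 × V_1 = 0.03529  =>  V_1 = 0.1264 V
The requested potential is V_1 = 0.1264 V.

Final answer: V_1 = 0.1264 V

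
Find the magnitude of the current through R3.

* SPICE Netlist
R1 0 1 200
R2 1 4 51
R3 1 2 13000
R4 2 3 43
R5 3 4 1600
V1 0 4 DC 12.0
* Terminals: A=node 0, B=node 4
Nodal analysis, taking node 4 as the 0 V reference.
Source V1 fixes V_0 = 12 V.
KCL at each unknown node (sum of currents leaving = 0; resistances in Ω):
  Node 1: (V_1 - 12)/200 + (V_1 - 0)/51 + (V_1 - V_2)/13000 = 0
  Node 2: (V_2 - V_1)/13000 + (V_2 - V_3)/43 = 0
  Node 3: (V_3 - V_2)/43 + (V_3 - 0)/1600 = 0
Collecting terms (coefficients in siemens):
  0.02468·V_1 - 0.00007692·V_2 = 0.06
  0.02333·V_2 - 0.00007692·V_1 - 0.02326·V_3 = 0
  0.02388·V_3 - 0.02326·V_2 = 0
Solving these 3 simultaneous equations (Gaussian elimination) gives:
  V_1 = 2.431 V, V_2 = 0.2728 V, V_3 = 0.2657 V
I_R3 = (V_1 - V_2)/R3 = (2.431 - 0.2728)/13000 = 0.0001661 A
|I_R3| = 0.0001661 A

Final answer: |I_R3| = 0.0001661 A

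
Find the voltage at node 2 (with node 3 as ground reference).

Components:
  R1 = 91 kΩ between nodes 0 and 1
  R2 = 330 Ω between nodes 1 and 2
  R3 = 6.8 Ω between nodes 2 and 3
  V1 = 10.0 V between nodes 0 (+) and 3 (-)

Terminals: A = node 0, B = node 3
Nodal analysis, taking node 3 as the 0 V reference.
Source V1 fixes V_0 = 10 V.
KCL at each unknown node (sum of currents leaving = 0; resistances in Ω):
  Node 1: (V_1 - 10)/91000 + (V_1 - V_2)/330 = 0
  Node 2: (V_2 - V_1)/330 + (V_2 - 0)/6.8 = 0
Collecting terms (coefficients in siemens):
  0.003041·V_1 - 0.00303·V_2 = 0.0001099
  0.1501·V_2 - 0.00303·V_1 = 0
Determinant D = (0.003041)(0.1501) - (-0.00303)(-0.00303) = 0.0004473
V_1 = [(0.0001099)(0.1501) - (-0.00303)(0)]/D = 0.03687 V
V_2 = [(0.003041)(0) - (0.0001099)(-0.00303)]/D = 0.0007445 V
The requested potential is V_2 = 0.0007445 V.

Final answer: V_2 = 0.0007445 V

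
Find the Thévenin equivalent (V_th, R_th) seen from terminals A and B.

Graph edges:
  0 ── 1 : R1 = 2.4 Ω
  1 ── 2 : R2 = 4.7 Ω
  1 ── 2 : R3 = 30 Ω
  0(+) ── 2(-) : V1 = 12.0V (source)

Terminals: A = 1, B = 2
Step 1 — V_th is the open-circuit voltage V_A - V_B (nothing connected across the terminals).
Nodal analysis, taking node 2 as the 0 V reference.
Source V1 fixes V_0 = 12 V.
KCL at each unknown node (sum of currents leaving = 0; resistances in Ω):
  Node 1: (V_1 - 12)/2.4 + (V_1 - 0)/4.7 + (V_1 - 0)/30 = 0
Collecting terms: 0.6628 × V_1 = 5  =>  V_1 = 7.544 V
V_th = V_1 - V_2 = 7.544 - 0 = 7.544 V
Step 2 — R_th: zero the source — replace V1 by a short circuit (node 2 merges into node 0) — and find the resistance seen between A (node 1) and B (node 0).
Reduce the network between node 1 (A) and node 0 (B) by series/parallel combination:
  Rp1 = R1 ‖ R2 ‖ R3 (parallel, all between nodes 0 and 1) = 1/(1/2.4 + 1/4.7 + 1/30) = 1.509 Ω
R_th = 1.509 Ω

Final answer: V_th = 7.544 V, R_th = 1.509 Ω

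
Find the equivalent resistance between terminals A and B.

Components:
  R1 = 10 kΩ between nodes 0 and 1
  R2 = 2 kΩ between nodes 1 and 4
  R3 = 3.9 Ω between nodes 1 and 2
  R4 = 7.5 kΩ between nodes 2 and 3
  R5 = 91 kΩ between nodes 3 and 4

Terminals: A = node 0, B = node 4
Reduce the network between node 0 (A) and node 4 (B) by series/parallel combination:
  Rs1 = R3 + R4 (series, joined only at node 2) = 3.9 + 7500 = 7504 Ω
  Rs2 = R5 + Rs1 (series, joined only at node 3) = 91000 + 7504 = 98500 Ω
  Rp1 = R2 ‖ Rs2 (parallel, both between nodes 1 and 4) = 1/(1/2000 + 1/98500) = 1960 Ω
  Rs3 = R1 + Rp1 (series, joined only at node 1) = 10000 + 1960 = 11960 Ω
R_eq = 11.96 kΩ

Final answer: 11.96 kΩ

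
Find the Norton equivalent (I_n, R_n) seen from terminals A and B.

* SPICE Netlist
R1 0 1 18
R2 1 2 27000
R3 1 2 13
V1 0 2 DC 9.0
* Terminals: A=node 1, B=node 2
Find the Thévenin equivalent first; then I_n = V_th/R_th and R_n = R_th.
Step 1 — V_th is the open-circuit voltage V_A - V_B (nothing connected across the terminals).
Nodal analysis, taking node 2 as the 0 V reference.
Source V1 fixes V_0 = 9 V.
KCL at each unknown node (sum of currents leaving = 0; resistances in Ω):
  Node 1: (V_1 - 9)/18 + (V_1 - 0)/27000 + (V_1 - 0)/13 = 0
Collecting terms: 0.1325 × V_1 = 0.5  =>  V_1 = 3.773 V
V_th = V_1 - V_2 = 3.773 - 0 = 3.773 V
Step 2 — R_th: zero the source — replace V1 by a short circuit (node 2 merges into node 0) — and find the resistance seen between A (node 1) and B (node 0).
Reduce the network between node 1 (A) and node 0 (B) by series/parallel combination:
  Rp1 = R1 ‖ R2 ‖ R3 (parallel, all between nodes 0 and 1) = 1/(1/18 + 1/27000 + 1/13) = 7.546 Ω
R_th = 7.546 Ω
I_n = V_th/R_th = 3.773/7.546 = 0.5 A, and R_n = R_th = 7.546 Ω

Final answer: I_n = 0.5 A, R_n = 7.546 Ω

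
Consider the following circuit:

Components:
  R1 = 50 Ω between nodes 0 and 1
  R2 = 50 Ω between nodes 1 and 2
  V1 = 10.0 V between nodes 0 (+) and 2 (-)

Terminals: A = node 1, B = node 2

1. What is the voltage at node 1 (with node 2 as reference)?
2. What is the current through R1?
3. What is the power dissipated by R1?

Nodal analysis, taking node 2 as the 0 V reference.
Source V1 fixes V_0 = 10 V.
KCL at each unknown node (sum of currents leaving = 0; resistances in Ω):
  Node 1: (V_1 - 10)/50 + (V_1 - 0)/50 = 0
Collecting terms: 0.04 × V_1 = 0.2  =>  V_1 = 5 V
Part 1:
  Read off the nodal solution: V_1 = 5 V
Part 2:
  I_R1 = (V_0 - V_1)/R1 = (10 - 5)/50 = 0.1 A
  Magnitude: I_R1 = 0.1 A
Part 3:
  I_R1 = (V_0 - V_1)/R1 = (10 - 5)/50 = 0.1 A
  P_R1 = I_R1² × R1 = (0.1)² × 50 = 0.5 W

Final answers:
1. V_1 = 5 V
2. I_R1 = 0.1 A
3. P_R1 = 0.5 W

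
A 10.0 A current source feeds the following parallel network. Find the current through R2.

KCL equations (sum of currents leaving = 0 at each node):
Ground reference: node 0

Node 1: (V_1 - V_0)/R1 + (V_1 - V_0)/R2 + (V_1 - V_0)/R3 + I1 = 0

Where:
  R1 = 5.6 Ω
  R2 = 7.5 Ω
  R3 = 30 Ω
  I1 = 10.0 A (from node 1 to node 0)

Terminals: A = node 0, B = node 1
All resistors sit directly between nodes 0 and 1, so they are in parallel and share one voltage V; the full source current 10 A splits among them.
1/R_par = 1/5.6 + 1/7.5 + 1/30 = 0.3452 S  =>  R_par = 2.897 Ω
V = I × R_par = 10 × 2.897 = 28.97 V
I_R2 = V/R2 = 28.97/7.5 = 3.862 A

Final answer: 3.862 A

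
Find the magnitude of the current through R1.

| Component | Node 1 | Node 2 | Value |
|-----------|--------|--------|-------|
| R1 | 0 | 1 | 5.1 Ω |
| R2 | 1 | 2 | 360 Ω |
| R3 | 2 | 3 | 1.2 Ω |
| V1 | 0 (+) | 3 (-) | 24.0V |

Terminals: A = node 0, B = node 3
Nodal analysis, taking node 3 as the 0 V reference.
Source V1 fixes V_0 = 24 V.
KCL at each unknown node (sum of currents leaving = 0; resistances in Ω):
  Node 1: (V_1 - 24)/5.1 + (V_1 - V_2)/360 = 0
  Node 2: (V_2 - V_1)/360 + (V_2 - 0)/1.2 = 0
Collecting terms (coefficients in siemens):
  0.1989·V_1 - 0.002778·V_2 = 4.706
  0.8361·V_2 - 0.002778·V_1 = 0
Determinant D = (0.1989)(0.8361) - (-0.002778)(-0.002778) = 0.1663
V_1 = [(4.706)(0.8361) - (-0.002778)(0)]/D = 23.67 V
V_2 = [(0.1989)(0) - (4.706)(-0.002778)]/D = 0.07862 V
I_R1 = (V_0 - V_1)/R1 = (24 - 23.67)/5.1 = 0.06552 A
|I_R1| = 0.06552 A

Final answer: |I_R1| = 0.06552 A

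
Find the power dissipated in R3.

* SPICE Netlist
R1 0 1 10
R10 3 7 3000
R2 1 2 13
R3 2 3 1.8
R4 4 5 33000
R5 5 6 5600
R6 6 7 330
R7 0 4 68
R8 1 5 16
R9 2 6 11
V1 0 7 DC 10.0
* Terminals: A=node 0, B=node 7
Nodal analysis, taking node 7 as the 0 V reference.
Source V1 fixes V_0 = 10 V.
KCL at each unknown node (sum of currents leaving = 0; resistances in Ω):
  Node 1: (V_1 - 10)/10 + (V_1 - V_2)/13 + (V_1 - V_5)/16 = 0
  Node 2: (V_2 - V_1)/13 + (V_2 - V_3)/1.8 + (V_2 - V_6)/11 = 0
  Node 3: (V_3 - V_2)/1.8 + (V_3 - 0)/3000 = 0
  Node 4: (V_4 - V_5)/33000 + (V_4 - 10)/68 = 0
  Node 5: (V_5 - V_4)/33000 + (V_5 - V_6)/5600 + (V_5 - V_1)/16 = 0
  Node 6: (V_6 - V_5)/5600 + (V_6 - 0)/330 + (V_6 - V_2)/11 = 0
Collecting terms (coefficients in siemens):
  0.2394·V_1 - 0.07692·V_2 - 0.0625·V_5 = 1
  0.7234·V_2 - 0.07692·V_1 - 0.5556·V_3 - 0.09091·V_6 = 0
  0.5559·V_3 - 0.5556·V_2 = 0
  0.01474·V_4 - 0.0000303·V_5 = 0.1471
  0.06271·V_5 - 0.0625·V_1 - 0.0000303·V_4 - 0.0001786·V_6 = 0
  0.09412·V_6 - 0.09091·V_2 - 0.0001786·V_5 = 0
Solving these 6 simultaneous equations (Gaussian elimination) gives:
  V_1 = 9.696 V, V_2 = 9.303 V, V_3 = 9.297 V, V_4 = 9.999 V
  V_5 = 9.694 V, V_6 = 9.004 V
I_R3 = (V_2 - V_3)/R3 = (9.303 - 9.297)/1.8 = 0.003099 A
P_R3 = I_R3² × R3 = (0.003099)² × 1.8 = 0.00001729 W

Final answer: 1.729e-05 W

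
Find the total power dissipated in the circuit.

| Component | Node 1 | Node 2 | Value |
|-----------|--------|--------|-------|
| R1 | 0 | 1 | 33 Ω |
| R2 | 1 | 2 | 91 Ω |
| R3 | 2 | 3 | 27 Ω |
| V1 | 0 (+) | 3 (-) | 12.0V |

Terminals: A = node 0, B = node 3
Nodal analysis, taking node 3 as the 0 V reference.
Source V1 fixes V_0 = 12 V.
KCL at each unknown node (sum of currents leaving = 0; resistances in Ω):
  Node 1: (V_1 - 12)/33 + (V_1 - V_2)/91 = 0
  Node 2: (V_2 - V_1)/91 + (V_2 - 0)/27 = 0
Collecting terms (coefficients in siemens):
  0.04129·V_1 - 0.01099·V_2 = 0.3636
  0.04803·V_2 - 0.01099·V_1 = 0
Determinant D = (0.04129)(0.04803) - (-0.01099)(-0.01099) = 0.001862
V_1 = [(0.3636)(0.04803) - (-0.01099)(0)]/D = 9.377 V
V_2 = [(0.04129)(0) - (0.3636)(-0.01099)]/D = 2.146 V
Power in each resistor, P = (ΔV)²/R:
  P_R1 = (12 - 9.377)²/33 = 0.2084 W
  P_R2 = (9.377 - 2.146)²/91 = 0.5747 W
  P_R3 = (2.146 - 0)²/27 = 0.1705 W
P_total = P_R1 + P_R2 + P_R3 = 0.9536 W

Final answer: 0.9536 W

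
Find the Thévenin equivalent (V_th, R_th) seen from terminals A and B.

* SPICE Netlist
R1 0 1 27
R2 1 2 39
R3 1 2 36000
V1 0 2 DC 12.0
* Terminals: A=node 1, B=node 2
Step 1 — V_th is the open-circuit voltage V_A - V_B (nothing connected across the terminals).
Nodal analysis, taking node 2 as the 0 V reference.
Source V1 fixes V_0 = 12 V.
KCL at each unknown node (sum of currents leaving = 0; resistances in Ω):
  Node 1: (V_1 - 12)/27 + (V_1 - 0)/39 + (V_1 - 0)/36000 = 0
Collecting terms: 0.06271 × V_1 = 0.4444  =>  V_1 = 7.088 V
V_th = V_1 - V_2 = 7.088 - 0 = 7.088 V
Step 2 — R_th: zero the source — replace V1 by a short circuit (node 2 merges into node 0) — and find the resistance seen between A (node 1) and B (node 0).
Reduce the network between node 1 (A) and node 0 (B) by series/parallel combination:
  Rp1 = R1 ‖ R2 ‖ R3 (parallel, all between nodes 0 and 1) = 1/(1/27 + 1/39 + 1/36000) = 15.95 Ω
R_th = 15.95 Ω

Final answer: V_th = 7.088 V, R_th = 15.95 Ω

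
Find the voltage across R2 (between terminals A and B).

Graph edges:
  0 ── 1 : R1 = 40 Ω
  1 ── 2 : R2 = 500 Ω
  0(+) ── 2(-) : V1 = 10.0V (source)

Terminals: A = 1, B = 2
R1 and R2 are in series across V1 (node 0 → node 1 → node 2), and the output A–B is taken across R2, so this is a voltage divider.
Series current: I = V1/(R1 + R2) = 10/(40 + 500) = 10/540 = 0.01852 A
V_R2 = I × R2 = V1 × R2/(R1 + R2) = 10 × 500/540 = 9.259 V

Final answer: 9.259 V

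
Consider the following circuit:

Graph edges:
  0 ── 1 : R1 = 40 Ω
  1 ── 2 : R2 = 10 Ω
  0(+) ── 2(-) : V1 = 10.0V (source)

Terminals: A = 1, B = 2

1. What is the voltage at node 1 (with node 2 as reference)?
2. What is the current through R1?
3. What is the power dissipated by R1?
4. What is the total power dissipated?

Nodal analysis, taking node 2 as the 0 V reference.
Source V1 fixes V_0 = 10 V.
KCL at each unknown node (sum of currents leaving = 0; resistances in Ω):
  Node 1: (V_1 - 10)/40 + (V_1 - 0)/10 = 0
Collecting terms: 0.125 × V_1 = 0.25  =>  V_1 = 2 V
Part 1:
  Read off the nodal solution: V_1 = 2 V
Part 2:
  I_R1 = (V_0 - V_1)/R1 = (10 - 2)/40 = 0.2 A
  Magnitude: I_R1 = 0.2 A
Part 3:
  I_R1 = (V_0 - V_1)/R1 = (10 - 2)/40 = 0.2 A
  P_R1 = I_R1² × R1 = (0.2)² × 40 = 1.6 W
Part 4:
  Power in each resistor, P = (ΔV)²/R:
    P_R1 = (10 - 2)²/40 = 1.6 W
    P_R2 = (2 - 0)²/10 = 0.4 W
  P_total = P_R1 + P_R2 = 2 W

Final answers:
1. V_1 = 2 V
2. I_R1 = 0.2 A
3. P_R1 = 1.6 W
4. P_total = 2 W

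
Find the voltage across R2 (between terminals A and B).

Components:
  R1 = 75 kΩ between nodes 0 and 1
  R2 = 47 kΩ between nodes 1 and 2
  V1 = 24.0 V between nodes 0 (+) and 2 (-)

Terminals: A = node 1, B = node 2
R1 and R2 are in series across V1 (node 0 → node 1 → node 2), and the output A–B is taken across R2, so this is a voltage divider.
Series current: I = V1/(R1 + R2) = 24/(75000 + 47000) = 24/122000 = 0.0001967 A
V_R2 = I × R2 = V1 × R2/(R1 + R2) = 24 × 47000/122000 = 9.246 V

Final answer: 9.246 V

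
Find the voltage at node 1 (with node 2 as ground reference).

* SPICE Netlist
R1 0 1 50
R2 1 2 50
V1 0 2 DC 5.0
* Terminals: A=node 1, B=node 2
Nodal analysis, taking node 2 as the 0 V reference.
Source V1 fixes V_0 = 5 V.
KCL at each unknown node (sum of currents leaving = 0; resistances in Ω):
  Node 1: (V_1 - 5)/50 + (V_1 - 0)/50 = 0
Collecting terms: 0.04 × V_1 = 0.1  =>  V_1 = 2.5 V
The requested potential is V_1 = 2.5 V.

Final answer: V_1 = 2.5 V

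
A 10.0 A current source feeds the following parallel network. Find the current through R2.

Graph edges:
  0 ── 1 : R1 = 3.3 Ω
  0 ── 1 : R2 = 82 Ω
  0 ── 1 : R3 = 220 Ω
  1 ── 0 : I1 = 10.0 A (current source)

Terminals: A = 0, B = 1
All resistors sit directly between nodes 0 and 1, so they are in parallel and share one voltage V; the full source current 10 A splits among them.
1/R_par = 1/3.3 + 1/82 + 1/220 = 0.3198 S  =>  R_par = 3.127 Ω
V = I × R_par = 10 × 3.127 = 31.27 V
I_R2 = V/R2 = 31.27/82 = 0.3814 A

Final answer: 0.3814 A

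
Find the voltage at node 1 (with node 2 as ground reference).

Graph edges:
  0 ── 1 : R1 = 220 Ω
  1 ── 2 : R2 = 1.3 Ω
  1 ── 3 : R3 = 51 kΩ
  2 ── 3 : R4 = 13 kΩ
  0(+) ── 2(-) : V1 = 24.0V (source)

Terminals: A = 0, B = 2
Nodal analysis, taking node 2 as the 0 V reference.
Source V1 fixes V_0 = 24 V.
KCL at each unknown node (sum of currents leaving = 0; resistances in Ω):
  Node 1: (V_1 - 24)/220 + (V_1 - 0)/1.3 + (V_1 - V_3)/51000 = 0
  Node 3: (V_3 - V_1)/51000 + (V_3 - 0)/13000 = 0
Collecting terms (coefficients in siemens):
  0.7738·V_1 - 0.00001961·V_3 = 0.1091
  0.00009653·V_3 - 0.00001961·V_1 = 0
Determinant D = (0.7738)(0.00009653) - (-0.00001961)(-0.00001961) = 0.00007469
V_1 = [(0.1091)(0.00009653) - (-0.00001961)(0)]/D = 0.141 V
V_3 = [(0.7738)(0) - (0.1091)(-0.00001961)]/D = 0.02864 V
The requested potential is V_1 = 0.141 V.

Final answer: V_1 = 0.141 V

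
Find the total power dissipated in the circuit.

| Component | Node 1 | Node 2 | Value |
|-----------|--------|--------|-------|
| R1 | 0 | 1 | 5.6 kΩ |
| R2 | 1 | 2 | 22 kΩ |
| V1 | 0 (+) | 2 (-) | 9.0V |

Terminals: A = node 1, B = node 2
Nodal analysis, taking node 2 as the 0 V reference.
Source V1 fixes V_0 = 9 V.
KCL at each unknown node (sum of currents leaving = 0; resistances in Ω):
  Node 1: (V_1 - 9)/5600 + (V_1 - 0)/22000 = 0
Collecting terms: 0.000224 × V_1 = 0.001607  =>  V_1 = 7.174 V
Power in each resistor, P = (ΔV)²/R:
  P_R1 = (9 - 7.174)²/5600 = 0.0005955 W
  P_R2 = (7.174 - 0)²/22000 = 0.002339 W
P_total = P_R1 + P_R2 = 0.002935 W

Final answer: 0.002935 W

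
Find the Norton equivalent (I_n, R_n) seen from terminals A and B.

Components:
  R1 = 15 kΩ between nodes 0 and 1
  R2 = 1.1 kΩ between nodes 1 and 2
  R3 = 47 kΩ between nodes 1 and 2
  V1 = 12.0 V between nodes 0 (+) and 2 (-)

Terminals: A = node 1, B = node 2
Find the Thévenin equivalent first; then I_n = V_th/R_th and R_n = R_th.
Step 1 — V_th is the open-circuit voltage V_A - V_B (nothing connected across the terminals).
Nodal analysis, taking node 2 as the 0 V reference.
Source V1 fixes V_0 = 12 V.
KCL at each unknown node (sum of currents leaving = 0; resistances in Ω):
  Node 1: (V_1 - 12)/15000 + (V_1 - 0)/1100 + (V_1 - 0)/47000 = 0
Collecting terms: 0.000997 × V_1 = 0.0008  =>  V_1 = 0.8024 V
V_th = V_1 - V_2 = 0.8024 - 0 = 0.8024 V
Step 2 — R_th: zero the source — replace V1 by a short circuit (node 2 merges into node 0) — and find the resistance seen between A (node 1) and B (node 0).
Reduce the network between node 1 (A) and node 0 (B) by series/parallel combination:
  Rp1 = R1 ‖ R2 ‖ R3 (parallel, all between nodes 0 and 1) = 1/(1/15000 + 1/1100 + 1/47000) = 1003 Ω
R_th = 1.003 kΩ
I_n = V_th/R_th = 0.8024/1003 = 0.0008 A, and R_n = R_th = 1.003 kΩ

Final answer: I_n = 0.0008 A, R_n = 1.003 kΩ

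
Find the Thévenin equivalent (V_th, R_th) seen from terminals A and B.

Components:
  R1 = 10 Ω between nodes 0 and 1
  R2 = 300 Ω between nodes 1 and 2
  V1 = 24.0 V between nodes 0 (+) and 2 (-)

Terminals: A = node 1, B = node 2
Step 1 — V_th is the open-circuit voltage V_A - V_B (nothing connected across the terminals).
Nodal analysis, taking node 2 as the 0 V reference.
Source V1 fixes V_0 = 24 V.
KCL at each unknown node (sum of currents leaving = 0; resistances in Ω):
  Node 1: (V_1 - 24)/10 + (V_1 - 0)/300 = 0
Collecting terms: 0.1033 × V_1 = 2.4  =>  V_1 = 23.23 V
V_th = V_1 - V_2 = 23.23 - 0 = 23.23 V
Step 2 — R_th: zero the source — replace V1 by a short circuit (node 2 merges into node 0) — and find the resistance seen between A (node 1) and B (node 0).
Reduce the network between node 1 (A) and node 0 (B) by series/parallel combination:
  Rp1 = R1 ‖ R2 (parallel, both between nodes 0 and 1) = 1/(1/10 + 1/300) = 9.677 Ω
R_th = 9.677 Ω

Final answer: V_th = 23.23 V, R_th = 9.677 Ω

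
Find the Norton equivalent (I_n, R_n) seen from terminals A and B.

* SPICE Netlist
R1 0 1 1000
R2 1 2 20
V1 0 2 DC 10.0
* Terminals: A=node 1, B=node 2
Find the Thévenin equivalent first; then I_n = V_th/R_th and R_n = R_th.
Step 1 — V_th is the open-circuit voltage V_A - V_B (nothing connected across the terminals).
Nodal analysis, taking node 2 as the 0 V reference.
Source V1 fixes V_0 = 10 V.
KCL at each unknown node (sum of currents leaving = 0; resistances in Ω):
  Node 1: (V_1 - 10)/1000 + (V_1 - 0)/20 = 0
Collecting terms: 0.051 × V_1 = 0.01  =>  V_1 = 0.1961 V
V_th = V_1 - V_2 = 0.1961 - 0 = 0.1961 V
Step 2 — R_th: zero the source — replace V1 by a short circuit (node 2 merges into node 0) — and find the resistance seen between A (node 1) and B (node 0).
Reduce the network between node 1 (A) and node 0 (B) by series/parallel combination:
  Rp1 = R1 ‖ R2 (parallel, both between nodes 0 and 1) = 1/(1/1000 + 1/20) = 19.61 Ω
R_th = 19.61 Ω
I_n = V_th/R_th = 0.1961/19.61 = 0.01 A, and R_n = R_th = 19.61 Ω

Final answer: I_n = 0.01 A, R_n = 19.61 Ω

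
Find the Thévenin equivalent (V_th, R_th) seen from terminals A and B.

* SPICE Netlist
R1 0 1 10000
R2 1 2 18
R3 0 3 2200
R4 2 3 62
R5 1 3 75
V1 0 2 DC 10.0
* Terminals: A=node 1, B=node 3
Step 1 — V_th is the open-circuit voltage V_A - V_B (nothing connected across the terminals).
Nodal analysis, taking node 2 as the 0 V reference.
Source V1 fixes V_0 = 10 V.
KCL at each unknown node (sum of currents leaving = 0; resistances in Ω):
  Node 1: (V_1 - 10)/10000 + (V_1 - 0)/18 + (V_1 - V_3)/75 = 0
  Node 3: (V_3 - 10)/2200 + (V_3 - 0)/62 + (V_3 - V_1)/75 = 0
Collecting terms (coefficients in siemens):
  0.06899·V_1 - 0.01333·V_3 = 0.001
  0.02992·V_3 - 0.01333·V_1 = 0.004545
Determinant D = (0.06899)(0.02992) - (-0.01333)(-0.01333) = 0.001886
V_1 = [(0.001)(0.02992) - (-0.01333)(0.004545)]/D = 0.04799 V
V_3 = [(0.06899)(0.004545) - (0.001)(-0.01333)]/D = 0.1733 V
V_th = V_1 - V_3 = 0.04799 - 0.1733 = -0.1253 V
Step 2 — R_th: zero the source — replace V1 by a short circuit (node 2 merges into node 0) — and find the resistance seen between A (node 1) and B (node 3).
Reduce the network between node 1 (A) and node 3 (B) by series/parallel combination:
  Rp1 = R1 ‖ R2 (parallel, both between nodes 0 and 1) = 1/(1/10000 + 1/18) = 17.97 Ω
  Rp2 = R3 ‖ R4 (parallel, both between nodes 0 and 3) = 1/(1/2200 + 1/62) = 60.3 Ω
  Rs1 = Rp1 + Rp2 (series, joined only at node 0) = 17.97 + 60.3 = 78.27 Ω
  Rp3 = R5 ‖ Rs1 (parallel, both between nodes 1 and 3) = 1/(1/75 + 1/78.27) = 38.3 Ω
R_th = 38.3 Ω

Final answer: V_th = -0.1253 V, R_th = 38.3 Ω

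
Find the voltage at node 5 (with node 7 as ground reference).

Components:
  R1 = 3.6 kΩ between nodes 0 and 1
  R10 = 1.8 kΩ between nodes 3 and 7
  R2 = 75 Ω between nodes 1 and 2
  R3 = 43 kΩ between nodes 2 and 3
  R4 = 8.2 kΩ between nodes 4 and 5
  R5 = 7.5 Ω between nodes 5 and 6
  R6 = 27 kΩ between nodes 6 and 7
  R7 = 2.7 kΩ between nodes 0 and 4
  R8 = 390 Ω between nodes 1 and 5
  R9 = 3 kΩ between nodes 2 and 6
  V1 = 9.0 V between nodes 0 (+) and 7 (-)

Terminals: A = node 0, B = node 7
Nodal analysis, taking node 7 as the 0 V reference.
Source V1 fixes V_0 = 9 V.
KCL at each unknown node (sum of currents leaving = 0; resistances in Ω):
  Node 1: (V_1 - 9)/3600 + (V_1 - V_2)/75 + (V_1 - V_5)/390 = 0
  Node 2: (V_2 - V_1)/75 + (V_2 - V_3)/43000 + (V_2 - V_6)/3000 = 0
  Node 3: (V_3 - V_2)/43000 + (V_3 - 0)/1800 = 0
  Node 4: (V_4 - V_5)/8200 + (V_4 - 9)/2700 = 0
  Node 5: (V_5 - V_4)/8200 + (V_5 - V_6)/7.5 + (V_5 - V_1)/390 = 0
  Node 6: (V_6 - V_5)/7.5 + (V_6 - 0)/27000 + (V_6 - V_2)/3000 = 0
Collecting terms (coefficients in siemens):
  0.01618·V_1 - 0.01333·V_2 - 0.002564·V_5 = 0.0025
  0.01369·V_2 - 0.01333·V_1 - 0.00002326·V_3 - 0.0003333·V_6 = 0
  0.0005788·V_3 - 0.00002326·V_2 = 0
  0.0004923·V_4 - 0.000122·V_5 = 0.003333
  0.136·V_5 - 0.002564·V_1 - 0.000122·V_4 - 0.1333·V_6 = 0
  0.1337·V_6 - 0.0003333·V_2 - 0.1333·V_5 = 0
Solving these 6 simultaneous equations (Gaussian elimination) gives:
  V_1 = 7.773 V, V_2 = 7.759 V, V_3 = 0.3117 V, V_4 = 8.681 V
  V_5 = 7.714 V, V_6 = 7.712 V
The requested potential is V_5 = 7.714 V.

Final answer: V_5 = 7.714 V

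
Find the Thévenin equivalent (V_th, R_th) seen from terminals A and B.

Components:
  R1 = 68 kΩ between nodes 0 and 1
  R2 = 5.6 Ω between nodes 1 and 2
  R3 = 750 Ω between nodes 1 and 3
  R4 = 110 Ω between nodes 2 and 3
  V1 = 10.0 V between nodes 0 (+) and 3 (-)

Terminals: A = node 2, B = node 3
Step 1 — V_th is the open-circuit voltage V_A - V_B (nothing connected across the terminals).
Nodal analysis, taking node 3 as the 0 V reference.
Source V1 fixes V_0 = 10 V.
KCL at each unknown node (sum of currents leaving = 0; resistances in Ω):
  Node 1: (V_1 - 10)/68000 + (V_1 - V_2)/5.6 + (V_1 - 0)/750 = 0
  Node 2: (V_2 - V_1)/5.6 + (V_2 - 0)/110 = 0
Collecting terms (coefficients in siemens):
  0.1799·V_1 - 0.1786·V_2 = 0.0001471
  0.1877·V_2 - 0.1786·V_1 = 0
Determinant D = (0.1799)(0.1877) - (-0.1786)(-0.1786) = 0.001876
V_1 = [(0.0001471)(0.1877) - (-0.1786)(0)]/D = 0.01471 V
V_2 = [(0.1799)(0) - (0.0001471)(-0.1786)]/D = 0.014 V
V_th = V_2 - V_3 = 0.014 - 0 = 0.014 V
Step 2 — R_th: zero the source — replace V1 by a short circuit (node 3 merges into node 0) — and find the resistance seen between A (node 2) and B (node 0).
Reduce the network between node 2 (A) and node 0 (B) by series/parallel combination:
  Rp1 = R1 ‖ R3 (parallel, both between nodes 0 and 1) = 1/(1/68000 + 1/750) = 741.8 Ω
  Rs1 = R2 + Rp1 (series, joined only at node 1) = 5.6 + 741.8 = 747.4 Ω
  Rp2 = R4 ‖ Rs1 (parallel, both between nodes 0 and 2) = 1/(1/110 + 1/747.4) = 95.89 Ω
R_th = 95.89 Ω

Final answer: V_th = 0.014 V, R_th = 95.89 Ω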